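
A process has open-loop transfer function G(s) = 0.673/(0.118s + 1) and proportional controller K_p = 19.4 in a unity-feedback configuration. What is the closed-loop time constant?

τ = 0.00839 s

Closed loop: T(s) = K_p·G/(1+K_p·G) = 13.06/(0.118s + 1 + 13.06), with pole at s = −(1 + 13.06)/0.118 = −119.1.
Closed-loop time constant τ = 1/119.1 = 0.00839 s.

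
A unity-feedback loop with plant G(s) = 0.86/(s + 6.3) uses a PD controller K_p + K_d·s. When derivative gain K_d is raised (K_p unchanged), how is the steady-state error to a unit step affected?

unchanged

At s = 0 the derivative term contributes nothing: C(0) = K_p regardless of K_d, so K_pos = K_p·G(0) and e_ss are unchanged.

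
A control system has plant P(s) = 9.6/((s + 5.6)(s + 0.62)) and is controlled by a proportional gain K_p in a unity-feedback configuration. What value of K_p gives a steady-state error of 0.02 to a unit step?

K_p = 17.7

For a type-0 loop with proportional control, e_ss = 1/(1 + K_p·P(0)).
P(0) = 2.765. Require 1/(1 + K_p·2.765) = 0.02, so 1 + 2.765·K_p = 50.
K_p = (50 − 1)/2.765 = 17.7.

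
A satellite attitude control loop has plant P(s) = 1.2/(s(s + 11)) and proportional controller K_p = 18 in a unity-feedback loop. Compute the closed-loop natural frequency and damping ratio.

The closed-loop denominator is s(s+11) + 18·1.2 = s² + 11s + 21.6.
So ω_n² = 21.6 ⇒ ω_n = 4.648 rad/s, and ζ = 11/(2ω_n) = 1.18.

ω_n = 4.65 rad/s, ζ = 1.18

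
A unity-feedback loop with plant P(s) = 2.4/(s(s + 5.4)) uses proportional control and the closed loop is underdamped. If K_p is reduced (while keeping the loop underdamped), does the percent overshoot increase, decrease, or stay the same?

decrease

ζ = 5.4/(2√(2.4K_p)) rises as K_p falls; higher damping means less overshoot.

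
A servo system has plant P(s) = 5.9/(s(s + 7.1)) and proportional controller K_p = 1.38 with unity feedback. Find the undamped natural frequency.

ω_n = 2.85 rad/s

The closed-loop denominator is s(s+7.1) + 1.38·5.9 = s² + 7.1s + 8.142.
So ω_n² = 8.142 ⇒ ω_n = 2.853 rad/s, and ζ = 7.1/(2ω_n) = 1.24.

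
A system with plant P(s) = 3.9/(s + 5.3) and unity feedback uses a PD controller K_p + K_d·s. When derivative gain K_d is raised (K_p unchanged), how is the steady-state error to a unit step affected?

unchanged

K_d affects only the transient (the s-coefficient); the DC loop gain, and hence e_ss, depends only on K_p.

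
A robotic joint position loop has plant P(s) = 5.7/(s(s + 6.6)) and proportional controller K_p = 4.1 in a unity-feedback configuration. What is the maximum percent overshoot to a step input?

The closed-loop denominator s² + 6.6s + 23.37 gives ω_n = √23.37 = 4.834 and ζ = 6.6/(2ω_n) = 0.6826.
%OS = 100·exp(−πζ/√(1−ζ²)) = 100·exp(−π·0.6826/√0.534) = 5.31%.

5.31%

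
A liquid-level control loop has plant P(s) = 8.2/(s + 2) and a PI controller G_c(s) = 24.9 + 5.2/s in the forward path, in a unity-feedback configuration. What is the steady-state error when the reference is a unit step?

0

The open loop G_c(s)P(s) has a pole at the origin (type 1), so the static position error constant is infinite and e_ss = 1/(1+∞) = 0.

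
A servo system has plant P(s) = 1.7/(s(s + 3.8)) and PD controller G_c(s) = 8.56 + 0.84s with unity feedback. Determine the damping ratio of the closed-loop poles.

Forward path: (8.56 + 0.84s)·1.7/(s(s+3.8)). The closed-loop characteristic equation is s² + (3.8 + 1.7·0.84)s + 1.7·8.56 = 0.
That is s² + 5.228s + 14.55 = 0, so ω_n = 3.815 rad/s and ζ = 5.228/(2·3.815) = 0.6852.

ζ = 0.685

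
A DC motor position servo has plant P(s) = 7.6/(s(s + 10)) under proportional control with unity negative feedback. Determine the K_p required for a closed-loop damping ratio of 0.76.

K_p = 5.7

Closed-loop characteristic equation: s² + 10s + K_p·7.6 = 0.
So ω_n = √(7.6K_p) and 2ζω_n = 10, giving ζ = 10/(2√(7.6K_p)).
Setting ζ = 0.76: √(7.6K_p) = 10/(2·0.76) = 6.579, so K_p = 43.28/7.6 = 5.7.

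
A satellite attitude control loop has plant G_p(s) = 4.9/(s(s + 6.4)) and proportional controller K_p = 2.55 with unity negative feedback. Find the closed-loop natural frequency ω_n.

With unity feedback the closed-loop characteristic equation is s² + 6.4s + 2.55·4.9 = s² + 6.4s + 12.49 = 0.
Matching s² + 2ζω_n s + ω_n²: ω_n = √12.49 = 3.535 rad/s and 2ζω_n = 6.4, so ζ = 6.4/(2·3.535) = 0.905.

ω_n = 3.53 rad/s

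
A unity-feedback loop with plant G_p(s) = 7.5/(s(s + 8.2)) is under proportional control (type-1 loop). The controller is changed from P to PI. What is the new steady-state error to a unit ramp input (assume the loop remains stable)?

0

The integrator raises the loop to type 2, so K_v → ∞ and e_ss to a ramp is zero.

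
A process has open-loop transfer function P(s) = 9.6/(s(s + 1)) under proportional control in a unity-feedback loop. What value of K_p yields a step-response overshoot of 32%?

From %OS = 100·exp(−πζ/√(1−ζ²)) = 32%, ζ = −ln(0.32)/√(π²+ln²(0.32)) = 0.341.
Characteristic equation s² + 1s + 9.6K_p = 0 gives ζ = 1/(2√(9.6K_p)).
Setting ζ = 0.341: √(9.6K_p) = 1/(2·0.341) = 1.466, so K_p = 2.15/9.6 = 0.224.

K_p = 0.224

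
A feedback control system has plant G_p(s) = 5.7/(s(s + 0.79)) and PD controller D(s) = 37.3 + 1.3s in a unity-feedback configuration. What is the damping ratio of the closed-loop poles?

Forward path: (37.3 + 1.3s)·5.7/(s(s+0.79)). The closed-loop characteristic equation is s² + (0.79 + 5.7·1.3)s + 5.7·37.3 = 0.
That is s² + 8.2s + 212.6 = 0, so ω_n = 14.58 rad/s and ζ = 8.2/(2·14.58) = 0.2812.

ζ = 0.281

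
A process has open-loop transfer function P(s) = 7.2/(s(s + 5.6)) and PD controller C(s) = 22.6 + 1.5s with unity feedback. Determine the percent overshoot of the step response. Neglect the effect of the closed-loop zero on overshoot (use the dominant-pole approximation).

7.16%

Forward path: (22.6 + 1.5s)·7.2/(s(s+5.6)). The closed-loop characteristic equation is s² + (5.6 + 7.2·1.5)s + 7.2·22.6 = 0.
That is s² + 16.4s + 162.7 = 0, so ω_n = 12.76 rad/s and ζ = 16.4/(2·12.76) = 0.6428.
%OS = 100·exp(−πζ/√(1−ζ²)) = 7.16%.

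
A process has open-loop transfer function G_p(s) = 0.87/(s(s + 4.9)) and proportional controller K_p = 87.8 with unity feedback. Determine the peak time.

T_p = 0.374 s

From 1 + K_pG_p(s) = 0: s² + 4.9s + 76.39 = 0 ⇒ ω_n = 8.74, ζ = 0.2803.
Damped frequency ω_d = ω_n√(1−ζ²) = 8.389 rad/s, so peak time T_p = π/ω_d = 0.374 s.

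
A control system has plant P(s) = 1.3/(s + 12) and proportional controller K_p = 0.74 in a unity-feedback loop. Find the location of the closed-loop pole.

s = -12.96

Closed-loop transfer function: T(s) = K_p·P(s)/(1 + K_p·P(s)) = 0.962/(s + 12 + 0.962) = 0.962/(s + 12.96).
The closed-loop pole is at s = −12.96.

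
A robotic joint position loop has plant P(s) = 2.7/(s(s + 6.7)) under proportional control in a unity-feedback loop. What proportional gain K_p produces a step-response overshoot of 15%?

From %OS = 100·exp(−πζ/√(1−ζ²)) = 15%, ζ = −ln(0.15)/√(π²+ln²(0.15)) = 0.5169.
Characteristic equation s² + 6.7s + 2.7K_p = 0 gives ζ = 6.7/(2√(2.7K_p)).
Setting ζ = 0.5169: √(2.7K_p) = 6.7/(2·0.5169) = 6.481, so K_p = 42/2.7 = 15.6.

K_p = 15.6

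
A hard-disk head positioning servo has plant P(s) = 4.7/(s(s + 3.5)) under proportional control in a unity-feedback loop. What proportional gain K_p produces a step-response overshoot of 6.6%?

K_p = 1.52

From %OS = 100·exp(−πζ/√(1−ζ²)) = 6.6%, ζ = −ln(0.066)/√(π²+ln²(0.066)) = 0.6543.
Characteristic equation s² + 3.5s + 4.7K_p = 0 gives ζ = 3.5/(2√(4.7K_p)).
Setting ζ = 0.6543: √(4.7K_p) = 3.5/(2·0.6543) = 2.675, so K_p = 7.154/4.7 = 1.52.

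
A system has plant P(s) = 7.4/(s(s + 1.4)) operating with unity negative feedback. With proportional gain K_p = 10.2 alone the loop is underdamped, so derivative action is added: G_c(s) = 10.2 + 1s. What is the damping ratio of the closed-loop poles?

ζ = 0.506

Forward path: (10.2 + 1s)·7.4/(s(s+1.4)). The closed-loop characteristic equation is s² + (1.4 + 7.4·1)s + 7.4·10.2 = 0.
That is s² + 8.8s + 75.48 = 0, so ω_n = 8.688 rad/s and ζ = 8.8/(2·8.688) = 0.5065.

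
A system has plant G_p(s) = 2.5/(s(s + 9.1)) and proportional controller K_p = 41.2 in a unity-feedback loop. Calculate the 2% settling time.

T_s ≈ 0.879 s

The closed-loop denominator s² + 9.1s + 103 gives ω_n = √103 = 10.15 and ζ = 9.1/(2ω_n) = 0.4483.
2% settling time T_s ≈ 4/(ζω_n) = 4/4.55 = 0.879 s.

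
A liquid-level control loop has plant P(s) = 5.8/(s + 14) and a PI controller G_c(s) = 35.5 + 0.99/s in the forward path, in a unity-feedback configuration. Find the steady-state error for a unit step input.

The open loop G_c(s)P(s) has a pole at the origin (type 1), so the static position error constant is infinite and e_ss = 1/(1+∞) = 0.

0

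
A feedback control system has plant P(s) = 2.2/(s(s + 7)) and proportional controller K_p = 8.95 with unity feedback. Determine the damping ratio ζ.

1 + K_p·P(s) = 0 gives s² + 7s + 19.69 = 0.
Matching s² + 2ζω_n s + ω_n²: ω_n = √19.69 = 4.437 rad/s and 2ζω_n = 7, so ζ = 7/(2·4.437) = 0.789.

ζ = 0.789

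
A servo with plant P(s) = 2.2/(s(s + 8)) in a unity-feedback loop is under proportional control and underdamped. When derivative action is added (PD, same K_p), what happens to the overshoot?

The derivative term adds K·K_d to the s-coefficient of the characteristic equation, raising 2ζω_n while ω_n is unchanged; ζ increases, so overshoot decreases.

decrease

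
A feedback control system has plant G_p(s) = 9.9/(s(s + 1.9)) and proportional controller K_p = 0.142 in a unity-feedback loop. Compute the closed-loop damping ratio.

ζ = 0.801

With unity feedback the closed-loop characteristic equation is s² + 1.9s + 0.142·9.9 = s² + 1.9s + 1.406 = 0.
Matching s² + 2ζω_n s + ω_n²: ω_n = √1.406 = 1.186 rad/s and 2ζω_n = 1.9, so ζ = 1.9/(2·1.186) = 0.801.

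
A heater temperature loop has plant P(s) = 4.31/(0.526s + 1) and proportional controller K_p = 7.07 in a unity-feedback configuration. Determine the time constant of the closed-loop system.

Closed loop: T(s) = K_p·P/(1+K_p·P) = 30.47/(0.526s + 1 + 30.47), with pole at s = −(1 + 30.47)/0.526 = −59.83.
Closed-loop time constant τ = 1/59.83 = 0.0167 s.

τ = 0.0167 s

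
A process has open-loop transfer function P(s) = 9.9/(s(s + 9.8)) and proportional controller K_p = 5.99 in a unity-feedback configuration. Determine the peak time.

T_p = 0.529 s

Closed-loop characteristic equation: s² + 9.8s + 59.3 = 0, so ω_n = 7.701 rad/s and ζ = 9.8/(2·7.701) = 0.6363.
Damped frequency ω_d = ω_n√(1−ζ²) = 5.941 rad/s, so peak time T_p = π/ω_d = 0.529 s.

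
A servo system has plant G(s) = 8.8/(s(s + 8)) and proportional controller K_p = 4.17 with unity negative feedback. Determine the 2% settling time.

The closed-loop denominator s² + 8s + 36.7 gives ω_n = √36.7 = 6.058 and ζ = 8/(2ω_n) = 0.6603.
2% settling time T_s ≈ 4/(ζω_n) = 4/4 = 1 s.

T_s ≈ 1 s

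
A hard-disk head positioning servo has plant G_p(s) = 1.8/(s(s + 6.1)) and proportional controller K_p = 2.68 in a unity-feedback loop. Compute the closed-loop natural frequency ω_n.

The closed-loop denominator is s(s+6.1) + 2.68·1.8 = s² + 6.1s + 4.824.
So ω_n² = 4.824 ⇒ ω_n = 2.196 rad/s, and ζ = 6.1/(2ω_n) = 1.39.

ω_n = 2.2 rad/s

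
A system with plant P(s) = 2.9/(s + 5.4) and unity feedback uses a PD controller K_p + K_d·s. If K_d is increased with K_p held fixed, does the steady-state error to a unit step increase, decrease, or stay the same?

At s = 0 the derivative term contributes nothing: C(0) = K_p regardless of K_d, so K_pos = K_p·P(0) and e_ss are unchanged.

unchanged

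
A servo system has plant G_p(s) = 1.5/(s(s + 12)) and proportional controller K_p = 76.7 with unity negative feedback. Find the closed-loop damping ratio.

The closed-loop denominator is s(s+12) + 76.7·1.5 = s² + 12s + 115.1.
Matching s² + 2ζω_n s + ω_n²: ω_n = √115.1 = 10.73 rad/s and 2ζω_n = 12, so ζ = 12/(2·10.73) = 0.559.

ζ = 0.559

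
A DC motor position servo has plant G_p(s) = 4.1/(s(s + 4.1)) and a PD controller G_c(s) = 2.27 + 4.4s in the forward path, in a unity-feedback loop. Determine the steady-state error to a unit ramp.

The loop has one pole at the origin (type 1). Velocity error constant K_v = lim_{s→0} s·G_c(s)G_p(s) = 2.27·4.1/4.1 = 2.27.
Steady-state error to a unit ramp: e_ss = 1/K_v = 0.441.

0.441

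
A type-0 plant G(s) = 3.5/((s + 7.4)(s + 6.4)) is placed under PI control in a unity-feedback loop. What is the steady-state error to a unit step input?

The PI controller's integrator makes the forward path type 1, so e_ss to a step is zero.

0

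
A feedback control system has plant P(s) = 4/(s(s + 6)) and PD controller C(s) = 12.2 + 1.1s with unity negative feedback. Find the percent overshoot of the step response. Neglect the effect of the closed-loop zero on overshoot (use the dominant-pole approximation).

3.01%

Forward path: (12.2 + 1.1s)·4/(s(s+6)). The closed-loop characteristic equation is s² + (6 + 4·1.1)s + 4·12.2 = 0.
That is s² + 10.4s + 48.8 = 0, so ω_n = 6.986 rad/s and ζ = 10.4/(2·6.986) = 0.7444.
%OS = 100·exp(−πζ/√(1−ζ²)) = 3.01%.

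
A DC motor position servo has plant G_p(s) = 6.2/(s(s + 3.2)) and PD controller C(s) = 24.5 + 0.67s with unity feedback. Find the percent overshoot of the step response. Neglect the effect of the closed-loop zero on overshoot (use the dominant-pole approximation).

37.5%

Forward path: (24.5 + 0.67s)·6.2/(s(s+3.2)). The closed-loop characteristic equation is s² + (3.2 + 6.2·0.67)s + 6.2·24.5 = 0.
That is s² + 7.354s + 151.9 = 0, so ω_n = 12.32 rad/s and ζ = 7.354/(2·12.32) = 0.2983.
%OS = 100·exp(−πζ/√(1−ζ²)) = 37.5%.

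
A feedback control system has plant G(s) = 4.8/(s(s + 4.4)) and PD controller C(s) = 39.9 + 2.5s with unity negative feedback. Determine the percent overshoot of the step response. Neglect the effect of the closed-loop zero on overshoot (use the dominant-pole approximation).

9.92%

Forward path: (39.9 + 2.5s)·4.8/(s(s+4.4)). The closed-loop characteristic equation is s² + (4.4 + 4.8·2.5)s + 4.8·39.9 = 0.
That is s² + 16.4s + 191.5 = 0, so ω_n = 13.84 rad/s and ζ = 16.4/(2·13.84) = 0.5925.
%OS = 100·exp(−πζ/√(1−ζ²)) = 9.92%.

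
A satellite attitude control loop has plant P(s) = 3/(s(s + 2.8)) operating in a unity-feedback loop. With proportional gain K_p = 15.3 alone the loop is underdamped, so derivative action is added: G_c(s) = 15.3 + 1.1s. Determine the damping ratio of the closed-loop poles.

Forward path: (15.3 + 1.1s)·3/(s(s+2.8)). The closed-loop characteristic equation is s² + (2.8 + 3·1.1)s + 3·15.3 = 0.
That is s² + 6.1s + 45.9 = 0, so ω_n = 6.775 rad/s and ζ = 6.1/(2·6.775) = 0.4502.

ζ = 0.45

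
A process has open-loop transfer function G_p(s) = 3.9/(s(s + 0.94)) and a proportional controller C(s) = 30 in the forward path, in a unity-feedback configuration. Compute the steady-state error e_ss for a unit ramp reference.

The loop has one pole at the origin (type 1). Velocity error constant K_v = lim_{s→0} s·C(s)G_p(s) = 30·3.9/0.94 = 124.5.
Steady-state error to a unit ramp: e_ss = 1/K_v = 0.00803.

0.00803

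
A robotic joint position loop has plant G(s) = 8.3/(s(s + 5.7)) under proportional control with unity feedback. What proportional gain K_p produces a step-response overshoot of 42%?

From %OS = 100·exp(−πζ/√(1−ζ²)) = 42%, ζ = −ln(0.42)/√(π²+ln²(0.42)) = 0.2662.
Characteristic equation s² + 5.7s + 8.3K_p = 0 gives ζ = 5.7/(2√(8.3K_p)).
Setting ζ = 0.2662: √(8.3K_p) = 5.7/(2·0.2662) = 10.71, so K_p = 114.6/8.3 = 13.8.

K_p = 13.8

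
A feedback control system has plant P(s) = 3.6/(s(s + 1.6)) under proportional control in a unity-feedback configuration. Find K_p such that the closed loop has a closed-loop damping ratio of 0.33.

K_p = 1.63

Closed-loop characteristic equation: s² + 1.6s + K_p·3.6 = 0.
So ω_n = √(3.6K_p) and 2ζω_n = 1.6, giving ζ = 1.6/(2√(3.6K_p)).
Setting ζ = 0.33: √(3.6K_p) = 1.6/(2·0.33) = 2.424, so K_p = 5.877/3.6 = 1.63.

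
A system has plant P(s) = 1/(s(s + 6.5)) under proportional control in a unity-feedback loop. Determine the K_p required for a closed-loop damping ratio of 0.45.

Closed-loop characteristic equation: s² + 6.5s + K_p·1 = 0.
So ω_n = √(1K_p) and 2ζω_n = 6.5, giving ζ = 6.5/(2√(1K_p)).
Setting ζ = 0.45: √(1K_p) = 6.5/(2·0.45) = 7.222, so K_p = 52.16/1 = 52.2.

K_p = 52.2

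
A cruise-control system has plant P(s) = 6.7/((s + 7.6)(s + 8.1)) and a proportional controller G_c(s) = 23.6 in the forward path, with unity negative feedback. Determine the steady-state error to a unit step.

The loop is type 0. Static position error constant K_pos = G_c(0)·P(0) = 23.6·0.1088 = 2.569.
Steady-state error to a unit step: e_ss = 1/(1+K_pos) = 1/3.569 = 0.28.

0.28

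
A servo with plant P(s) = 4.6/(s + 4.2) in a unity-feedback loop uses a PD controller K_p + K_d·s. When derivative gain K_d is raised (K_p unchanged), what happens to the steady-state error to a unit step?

K_d affects only the transient (the s-coefficient); the DC loop gain, and hence e_ss, depends only on K_p.

unchanged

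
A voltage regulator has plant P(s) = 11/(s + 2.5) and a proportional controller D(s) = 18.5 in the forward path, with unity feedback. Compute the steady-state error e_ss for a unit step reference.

0.0121

The loop is type 0. Static position error constant K_pos = D(0)·P(0) = 18.5·4.4 = 81.4.
Steady-state error to a unit step: e_ss = 1/(1+K_pos) = 1/82.4 = 0.0121.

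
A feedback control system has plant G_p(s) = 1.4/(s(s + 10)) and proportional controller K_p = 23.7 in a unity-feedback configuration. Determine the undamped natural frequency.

With unity feedback the closed-loop characteristic equation is s² + 10s + 23.7·1.4 = s² + 10s + 33.18 = 0.
Matching s² + 2ζω_n s + ω_n²: ω_n = √33.18 = 5.76 rad/s and 2ζω_n = 10, so ζ = 10/(2·5.76) = 0.868.

ω_n = 5.76 rad/s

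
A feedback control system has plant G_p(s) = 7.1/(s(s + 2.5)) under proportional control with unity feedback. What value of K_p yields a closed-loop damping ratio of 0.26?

Closed-loop characteristic equation: s² + 2.5s + K_p·7.1 = 0.
So ω_n = √(7.1K_p) and 2ζω_n = 2.5, giving ζ = 2.5/(2√(7.1K_p)).
Setting ζ = 0.26: √(7.1K_p) = 2.5/(2·0.26) = 4.808, so K_p = 23.11/7.1 = 3.26.

K_p = 3.26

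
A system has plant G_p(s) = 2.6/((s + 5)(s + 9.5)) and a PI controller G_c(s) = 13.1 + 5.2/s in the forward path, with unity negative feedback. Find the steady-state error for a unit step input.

The open loop G_c(s)G_p(s) has a pole at the origin (type 1), so the static position error constant is infinite and e_ss = 1/(1+∞) = 0.

0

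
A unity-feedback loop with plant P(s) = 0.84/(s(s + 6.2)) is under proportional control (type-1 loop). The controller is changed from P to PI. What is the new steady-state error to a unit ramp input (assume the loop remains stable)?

0

The integrator raises the loop to type 2, so K_v → ∞ and e_ss to a ramp is zero.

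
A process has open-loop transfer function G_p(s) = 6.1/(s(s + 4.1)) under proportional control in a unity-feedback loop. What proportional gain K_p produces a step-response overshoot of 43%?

K_p = 10.2

From %OS = 100·exp(−πζ/√(1−ζ²)) = 43%, ζ = −ln(0.43)/√(π²+ln²(0.43)) = 0.2594.
Characteristic equation s² + 4.1s + 6.1K_p = 0 gives ζ = 4.1/(2√(6.1K_p)).
Setting ζ = 0.2594: √(6.1K_p) = 4.1/(2·0.2594) = 7.901, so K_p = 62.43/6.1 = 10.2.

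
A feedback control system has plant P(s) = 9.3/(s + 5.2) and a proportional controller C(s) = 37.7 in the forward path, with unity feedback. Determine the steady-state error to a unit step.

0.0146

The loop is type 0. Static position error constant K_pos = C(0)·P(0) = 37.7·1.788 = 67.43.
Steady-state error to a unit step: e_ss = 1/(1+K_pos) = 1/68.43 = 0.0146.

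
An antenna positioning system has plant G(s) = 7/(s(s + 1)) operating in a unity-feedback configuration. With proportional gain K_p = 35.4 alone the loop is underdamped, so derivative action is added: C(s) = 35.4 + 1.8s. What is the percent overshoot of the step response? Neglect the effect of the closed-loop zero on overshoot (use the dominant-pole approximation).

Forward path: (35.4 + 1.8s)·7/(s(s+1)). The closed-loop characteristic equation is s² + (1 + 7·1.8)s + 7·35.4 = 0.
That is s² + 13.6s + 247.8 = 0, so ω_n = 15.74 rad/s and ζ = 13.6/(2·15.74) = 0.432.
%OS = 100·exp(−πζ/√(1−ζ²)) = 22.2%.

22.2%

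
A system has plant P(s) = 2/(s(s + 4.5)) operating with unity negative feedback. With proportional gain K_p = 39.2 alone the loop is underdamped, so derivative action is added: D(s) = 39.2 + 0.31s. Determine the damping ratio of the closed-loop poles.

Forward path: (39.2 + 0.31s)·2/(s(s+4.5)). The closed-loop characteristic equation is s² + (4.5 + 2·0.31)s + 2·39.2 = 0.
That is s² + 5.12s + 78.4 = 0, so ω_n = 8.854 rad/s and ζ = 5.12/(2·8.854) = 0.2891.

ζ = 0.289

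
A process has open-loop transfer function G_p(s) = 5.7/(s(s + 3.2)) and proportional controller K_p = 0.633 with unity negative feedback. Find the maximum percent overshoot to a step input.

0.737%

From 1 + K_pG_p(s) = 0: s² + 3.2s + 3.608 = 0 ⇒ ω_n = 1.899, ζ = 0.8423.
%OS = 100·exp(−πζ/√(1−ζ²)) = 100·exp(−π·0.8423/√0.2905) = 0.737%.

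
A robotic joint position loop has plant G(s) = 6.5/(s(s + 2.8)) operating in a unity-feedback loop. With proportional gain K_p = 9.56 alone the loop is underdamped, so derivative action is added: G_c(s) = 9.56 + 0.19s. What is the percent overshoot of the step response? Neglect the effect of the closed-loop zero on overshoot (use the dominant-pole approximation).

Forward path: (9.56 + 0.19s)·6.5/(s(s+2.8)). The closed-loop characteristic equation is s² + (2.8 + 6.5·0.19)s + 6.5·9.56 = 0.
That is s² + 4.035s + 62.14 = 0, so ω_n = 7.883 rad/s and ζ = 4.035/(2·7.883) = 0.2559.
%OS = 100·exp(−πζ/√(1−ζ²)) = 43.5%.

43.5%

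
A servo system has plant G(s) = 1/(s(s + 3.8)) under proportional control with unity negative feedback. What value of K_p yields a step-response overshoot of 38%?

K_p = 41.7

From %OS = 100·exp(−πζ/√(1−ζ²)) = 38%, ζ = −ln(0.38)/√(π²+ln²(0.38)) = 0.2943.
Characteristic equation s² + 3.8s + 1K_p = 0 gives ζ = 3.8/(2√(1K_p)).
Setting ζ = 0.2943: √(1K_p) = 3.8/(2·0.2943) = 6.455, so K_p = 41.67/1 = 41.7.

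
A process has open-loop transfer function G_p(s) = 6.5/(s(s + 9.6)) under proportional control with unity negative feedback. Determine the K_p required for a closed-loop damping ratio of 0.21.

K_p = 80.4

Closed-loop characteristic equation: s² + 9.6s + K_p·6.5 = 0.
So ω_n = √(6.5K_p) and 2ζω_n = 9.6, giving ζ = 9.6/(2√(6.5K_p)).
Setting ζ = 0.21: √(6.5K_p) = 9.6/(2·0.21) = 22.86, so K_p = 522.4/6.5 = 80.4.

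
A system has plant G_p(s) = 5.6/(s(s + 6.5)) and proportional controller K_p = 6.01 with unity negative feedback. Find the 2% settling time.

Closed-loop characteristic equation: s² + 6.5s + 33.66 = 0, so ω_n = 5.801 rad/s and ζ = 6.5/(2·5.801) = 0.5602.
2% settling time T_s ≈ 4/(ζω_n) = 4/3.25 = 1.23 s.

T_s ≈ 1.23 s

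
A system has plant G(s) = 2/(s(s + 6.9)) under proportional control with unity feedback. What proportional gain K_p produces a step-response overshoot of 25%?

K_p = 36.5

From %OS = 100·exp(−πζ/√(1−ζ²)) = 25%, ζ = −ln(0.25)/√(π²+ln²(0.25)) = 0.4037.
Characteristic equation s² + 6.9s + 2K_p = 0 gives ζ = 6.9/(2√(2K_p)).
Setting ζ = 0.4037: √(2K_p) = 6.9/(2·0.4037) = 8.546, so K_p = 73.03/2 = 36.5.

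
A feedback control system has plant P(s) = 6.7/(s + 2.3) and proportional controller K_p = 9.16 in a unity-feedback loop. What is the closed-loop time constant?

Closed-loop transfer function: T(s) = K_p·P(s)/(1 + K_p·P(s)) = 61.37/(s + 2.3 + 61.37) = 61.37/(s + 63.67).
Time constant τ = 1/63.67 = 0.0157 s.

τ = 0.0157 s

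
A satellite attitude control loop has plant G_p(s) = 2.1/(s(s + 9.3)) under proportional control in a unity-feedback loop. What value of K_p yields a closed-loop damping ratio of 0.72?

Closed-loop characteristic equation: s² + 9.3s + K_p·2.1 = 0.
So ω_n = √(2.1K_p) and 2ζω_n = 9.3, giving ζ = 9.3/(2√(2.1K_p)).
Setting ζ = 0.72: √(2.1K_p) = 9.3/(2·0.72) = 6.458, so K_p = 41.71/2.1 = 19.9.

K_p = 19.9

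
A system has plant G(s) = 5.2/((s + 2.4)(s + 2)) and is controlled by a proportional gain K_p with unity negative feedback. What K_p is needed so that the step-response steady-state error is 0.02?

Steady-state error for a unit step on this type-0 loop is 1/(1 + K_p·G(0)).
G(0) = 1.083. Require 1/(1 + K_p·1.083) = 0.02, so 1 + 1.083·K_p = 50.
K_p = (50 − 1)/1.083 = 45.2.

K_p = 45.2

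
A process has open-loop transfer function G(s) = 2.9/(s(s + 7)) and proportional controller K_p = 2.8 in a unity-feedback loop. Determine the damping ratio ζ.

ζ = 1.23

1 + K_p·G(s) = 0 gives s² + 7s + 8.12 = 0.
So ω_n² = 8.12 ⇒ ω_n = 2.85 rad/s, and ζ = 7/(2ω_n) = 1.23.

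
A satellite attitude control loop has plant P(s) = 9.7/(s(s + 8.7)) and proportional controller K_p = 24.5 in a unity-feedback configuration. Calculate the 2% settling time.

From 1 + K_pP(s) = 0: s² + 8.7s + 237.6 = 0 ⇒ ω_n = 15.42, ζ = 0.2822.
2% settling time T_s ≈ 4/(ζω_n) = 4/4.35 = 0.92 s.

T_s ≈ 0.92 s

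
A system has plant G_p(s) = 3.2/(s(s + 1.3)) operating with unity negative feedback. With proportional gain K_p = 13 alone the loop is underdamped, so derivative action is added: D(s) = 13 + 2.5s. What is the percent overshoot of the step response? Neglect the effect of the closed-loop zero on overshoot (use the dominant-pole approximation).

3.81%

Forward path: (13 + 2.5s)·3.2/(s(s+1.3)). The closed-loop characteristic equation is s² + (1.3 + 3.2·2.5)s + 3.2·13 = 0.
That is s² + 9.3s + 41.6 = 0, so ω_n = 6.45 rad/s and ζ = 9.3/(2·6.45) = 0.721.
%OS = 100·exp(−πζ/√(1−ζ²)) = 3.81%.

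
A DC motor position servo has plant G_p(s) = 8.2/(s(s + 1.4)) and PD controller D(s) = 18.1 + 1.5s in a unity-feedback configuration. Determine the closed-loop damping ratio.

ζ = 0.562

Forward path: (18.1 + 1.5s)·8.2/(s(s+1.4)). The closed-loop characteristic equation is s² + (1.4 + 8.2·1.5)s + 8.2·18.1 = 0.
That is s² + 13.7s + 148.4 = 0, so ω_n = 12.18 rad/s and ζ = 13.7/(2·12.18) = 0.5623.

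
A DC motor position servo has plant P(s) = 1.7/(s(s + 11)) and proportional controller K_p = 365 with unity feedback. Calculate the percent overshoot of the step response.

The closed-loop denominator s² + 11s + 620.5 gives ω_n = √620.5 = 24.91 and ζ = 11/(2ω_n) = 0.2208.
%OS = 100·exp(−πζ/√(1−ζ²)) = 100·exp(−π·0.2208/√0.9512) = 49.1%.

49.1%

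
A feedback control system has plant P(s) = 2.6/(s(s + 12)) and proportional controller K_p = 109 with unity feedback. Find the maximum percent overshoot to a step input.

30.2%

Closed-loop characteristic equation: s² + 12s + 283.4 = 0, so ω_n = 16.83 rad/s and ζ = 12/(2·16.83) = 0.3564.
%OS = 100·exp(−πζ/√(1−ζ²)) = 100·exp(−π·0.3564/√0.873) = 30.2%.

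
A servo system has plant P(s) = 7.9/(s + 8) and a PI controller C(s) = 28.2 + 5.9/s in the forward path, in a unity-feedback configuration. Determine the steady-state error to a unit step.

0

The open loop C(s)P(s) has a pole at the origin (type 1), so the static position error constant is infinite and e_ss = 1/(1+∞) = 0.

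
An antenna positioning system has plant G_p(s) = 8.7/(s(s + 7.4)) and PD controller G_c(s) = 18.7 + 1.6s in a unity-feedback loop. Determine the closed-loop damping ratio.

Forward path: (18.7 + 1.6s)·8.7/(s(s+7.4)). The closed-loop characteristic equation is s² + (7.4 + 8.7·1.6)s + 8.7·18.7 = 0.
That is s² + 21.32s + 162.7 = 0, so ω_n = 12.75 rad/s and ζ = 21.32/(2·12.75) = 0.8358.

ζ = 0.836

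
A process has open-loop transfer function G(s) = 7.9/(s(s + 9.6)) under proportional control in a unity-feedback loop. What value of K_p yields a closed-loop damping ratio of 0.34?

Closed-loop characteristic equation: s² + 9.6s + K_p·7.9 = 0.
So ω_n = √(7.9K_p) and 2ζω_n = 9.6, giving ζ = 9.6/(2√(7.9K_p)).
Setting ζ = 0.34: √(7.9K_p) = 9.6/(2·0.34) = 14.12, so K_p = 199.3/7.9 = 25.2.

K_p = 25.2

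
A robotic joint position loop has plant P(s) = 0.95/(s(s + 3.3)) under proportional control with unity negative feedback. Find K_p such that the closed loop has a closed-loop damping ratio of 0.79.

Closed-loop characteristic equation: s² + 3.3s + K_p·0.95 = 0.
So ω_n = √(0.95K_p) and 2ζω_n = 3.3, giving ζ = 3.3/(2√(0.95K_p)).
Setting ζ = 0.79: √(0.95K_p) = 3.3/(2·0.79) = 2.089, so K_p = 4.362/0.95 = 4.59.

K_p = 4.59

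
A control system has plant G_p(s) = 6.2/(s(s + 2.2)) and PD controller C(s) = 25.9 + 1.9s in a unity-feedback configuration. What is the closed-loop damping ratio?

ζ = 0.552

Forward path: (25.9 + 1.9s)·6.2/(s(s+2.2)). The closed-loop characteristic equation is s² + (2.2 + 6.2·1.9)s + 6.2·25.9 = 0.
That is s² + 13.98s + 160.6 = 0, so ω_n = 12.67 rad/s and ζ = 13.98/(2·12.67) = 0.5516.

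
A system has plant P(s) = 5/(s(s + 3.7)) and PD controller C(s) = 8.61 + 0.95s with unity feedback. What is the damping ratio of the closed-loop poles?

Forward path: (8.61 + 0.95s)·5/(s(s+3.7)). The closed-loop characteristic equation is s² + (3.7 + 5·0.95)s + 5·8.61 = 0.
That is s² + 8.45s + 43.05 = 0, so ω_n = 6.561 rad/s and ζ = 8.45/(2·6.561) = 0.6439.

ζ = 0.644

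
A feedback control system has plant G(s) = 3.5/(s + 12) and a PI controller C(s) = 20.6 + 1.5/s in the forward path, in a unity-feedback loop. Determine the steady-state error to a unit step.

0

The open loop C(s)G(s) has a pole at the origin (type 1), so the static position error constant is infinite and e_ss = 1/(1+∞) = 0.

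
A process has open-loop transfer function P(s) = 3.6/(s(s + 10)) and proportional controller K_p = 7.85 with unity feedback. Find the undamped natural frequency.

The closed-loop denominator is s(s+10) + 7.85·3.6 = s² + 10s + 28.26.
So ω_n² = 28.26 ⇒ ω_n = 5.316 rad/s, and ζ = 10/(2ω_n) = 0.941.

ω_n = 5.32 rad/s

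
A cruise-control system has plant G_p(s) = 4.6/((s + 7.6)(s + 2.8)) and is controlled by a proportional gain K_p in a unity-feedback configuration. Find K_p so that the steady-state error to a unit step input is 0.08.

Steady-state error for a unit step on this type-0 loop is 1/(1 + K_p·G_p(0)).
G_p(0) = 0.2162. Require 1/(1 + K_p·0.2162) = 0.08, so 1 + 0.2162·K_p = 12.5.
K_p = (12.5 − 1)/0.2162 = 53.2.

K_p = 53.2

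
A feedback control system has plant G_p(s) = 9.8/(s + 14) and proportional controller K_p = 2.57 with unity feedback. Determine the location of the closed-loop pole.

Closed-loop transfer function: T(s) = K_p·G_p(s)/(1 + K_p·G_p(s)) = 25.19/(s + 14 + 25.19) = 25.19/(s + 39.19).
The closed-loop pole is at s = −39.19.

s = -39.19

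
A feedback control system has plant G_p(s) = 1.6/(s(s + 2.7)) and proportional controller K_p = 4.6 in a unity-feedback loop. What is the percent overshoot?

16.5%

The closed-loop denominator s² + 2.7s + 7.36 gives ω_n = √7.36 = 2.713 and ζ = 2.7/(2ω_n) = 0.4976.
%OS = 100·exp(−πζ/√(1−ζ²)) = 100·exp(−π·0.4976/√0.7524) = 16.5%.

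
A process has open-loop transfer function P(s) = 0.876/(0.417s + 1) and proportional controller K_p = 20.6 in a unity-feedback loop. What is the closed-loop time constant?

Closed loop: T(s) = K_p·P/(1+K_p·P) = 18.05/(0.417s + 1 + 18.05), with pole at s = −(1 + 18.05)/0.417 = −45.67.
Closed-loop time constant τ = 1/45.67 = 0.0219 s.

τ = 0.0219 s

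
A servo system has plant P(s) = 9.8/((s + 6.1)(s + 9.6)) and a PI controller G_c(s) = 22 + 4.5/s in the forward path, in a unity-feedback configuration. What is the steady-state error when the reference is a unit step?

0

The open loop G_c(s)P(s) has a pole at the origin (type 1), so the static position error constant is infinite and e_ss = 1/(1+∞) = 0.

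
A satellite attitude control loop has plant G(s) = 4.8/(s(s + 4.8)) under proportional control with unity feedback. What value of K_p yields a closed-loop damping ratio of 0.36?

Closed-loop characteristic equation: s² + 4.8s + K_p·4.8 = 0.
So ω_n = √(4.8K_p) and 2ζω_n = 4.8, giving ζ = 4.8/(2√(4.8K_p)).
Setting ζ = 0.36: √(4.8K_p) = 4.8/(2·0.36) = 6.667, so K_p = 44.44/4.8 = 9.26.

K_p = 9.26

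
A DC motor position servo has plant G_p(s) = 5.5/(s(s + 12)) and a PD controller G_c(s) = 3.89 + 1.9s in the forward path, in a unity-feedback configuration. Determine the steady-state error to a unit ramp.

The loop has one pole at the origin (type 1). Velocity error constant K_v = lim_{s→0} s·G_c(s)G_p(s) = 3.89·5.5/12 = 1.783.
Steady-state error to a unit ramp: e_ss = 1/K_v = 0.561.

0.561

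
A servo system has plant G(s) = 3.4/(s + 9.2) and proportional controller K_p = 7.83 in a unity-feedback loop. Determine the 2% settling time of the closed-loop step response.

Closed-loop transfer function: T(s) = K_p·G(s)/(1 + K_p·G(s)) = 26.62/(s + 9.2 + 26.62) = 26.62/(s + 35.82).
Time constant τ = 1/35.82 = 0.02792 s, so the 2% settling time is about 4τ = 0.112 s.

T_s ≈ 0.112 s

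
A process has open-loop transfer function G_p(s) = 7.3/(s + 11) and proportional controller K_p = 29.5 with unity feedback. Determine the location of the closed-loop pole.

s = -226.3

Closed-loop transfer function: T(s) = K_p·G_p(s)/(1 + K_p·G_p(s)) = 215.3/(s + 11 + 215.3) = 215.3/(s + 226.3).
The closed-loop pole is at s = −226.3.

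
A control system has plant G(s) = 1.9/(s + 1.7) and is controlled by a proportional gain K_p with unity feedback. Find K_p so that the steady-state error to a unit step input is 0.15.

K_p = 5.07

The loop is type 0, so e_ss(step) = 1/(1 + K_pos) with K_pos = K_p·G(0).
G(0) = 1.118. Require 1/(1 + K_p·1.118) = 0.15, so 1 + 1.118·K_p = 6.667.
K_p = (6.667 − 1)/1.118 = 5.07.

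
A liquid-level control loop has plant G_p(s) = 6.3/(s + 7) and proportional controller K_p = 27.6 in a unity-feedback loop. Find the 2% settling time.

Closed-loop transfer function: T(s) = K_p·G_p(s)/(1 + K_p·G_p(s)) = 173.9/(s + 7 + 173.9) = 173.9/(s + 180.9).
Time constant τ = 1/180.9 = 0.005529 s, so the 2% settling time is about 4τ = 0.0221 s.

T_s ≈ 0.0221 s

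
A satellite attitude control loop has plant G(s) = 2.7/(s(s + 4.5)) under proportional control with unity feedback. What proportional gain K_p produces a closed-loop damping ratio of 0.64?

Closed-loop characteristic equation: s² + 4.5s + K_p·2.7 = 0.
So ω_n = √(2.7K_p) and 2ζω_n = 4.5, giving ζ = 4.5/(2√(2.7K_p)).
Setting ζ = 0.64: √(2.7K_p) = 4.5/(2·0.64) = 3.516, so K_p = 12.36/2.7 = 4.58.

K_p = 4.58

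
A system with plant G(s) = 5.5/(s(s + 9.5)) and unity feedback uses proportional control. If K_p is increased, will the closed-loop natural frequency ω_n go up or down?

increase

ω_n = √(5.5·K_p), which grows with K_p.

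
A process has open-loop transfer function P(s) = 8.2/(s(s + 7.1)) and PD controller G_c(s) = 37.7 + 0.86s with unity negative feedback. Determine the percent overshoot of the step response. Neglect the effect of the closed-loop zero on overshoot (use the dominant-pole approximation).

Forward path: (37.7 + 0.86s)·8.2/(s(s+7.1)). The closed-loop characteristic equation is s² + (7.1 + 8.2·0.86)s + 8.2·37.7 = 0.
That is s² + 14.15s + 309.1 = 0, so ω_n = 17.58 rad/s and ζ = 14.15/(2·17.58) = 0.4024.
%OS = 100·exp(−πζ/√(1−ζ²)) = 25.1%.

25.1%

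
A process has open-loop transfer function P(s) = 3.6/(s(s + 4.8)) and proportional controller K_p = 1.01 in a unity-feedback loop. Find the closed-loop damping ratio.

With unity feedback the closed-loop characteristic equation is s² + 4.8s + 1.01·3.6 = s² + 4.8s + 3.636 = 0.
Matching s² + 2ζω_n s + ω_n²: ω_n = √3.636 = 1.907 rad/s and 2ζω_n = 4.8, so ζ = 4.8/(2·1.907) = 1.26.

ζ = 1.26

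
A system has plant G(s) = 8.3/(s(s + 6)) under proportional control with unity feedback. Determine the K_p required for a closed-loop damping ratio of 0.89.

K_p = 1.37

Closed-loop characteristic equation: s² + 6s + K_p·8.3 = 0.
So ω_n = √(8.3K_p) and 2ζω_n = 6, giving ζ = 6/(2√(8.3K_p)).
Setting ζ = 0.89: √(8.3K_p) = 6/(2·0.89) = 3.371, so K_p = 11.36/8.3 = 1.37.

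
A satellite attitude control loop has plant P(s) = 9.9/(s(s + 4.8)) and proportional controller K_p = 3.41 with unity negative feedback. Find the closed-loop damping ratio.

ζ = 0.413

With unity feedback the closed-loop characteristic equation is s² + 4.8s + 3.41·9.9 = s² + 4.8s + 33.76 = 0.
Matching s² + 2ζω_n s + ω_n²: ω_n = √33.76 = 5.81 rad/s and 2ζω_n = 4.8, so ζ = 4.8/(2·5.81) = 0.413.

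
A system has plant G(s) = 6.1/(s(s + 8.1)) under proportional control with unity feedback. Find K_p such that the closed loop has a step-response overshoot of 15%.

K_p = 10.1

From %OS = 100·exp(−πζ/√(1−ζ²)) = 15%, ζ = −ln(0.15)/√(π²+ln²(0.15)) = 0.5169.
Characteristic equation s² + 8.1s + 6.1K_p = 0 gives ζ = 8.1/(2√(6.1K_p)).
Setting ζ = 0.5169: √(6.1K_p) = 8.1/(2·0.5169) = 7.835, so K_p = 61.38/6.1 = 10.1.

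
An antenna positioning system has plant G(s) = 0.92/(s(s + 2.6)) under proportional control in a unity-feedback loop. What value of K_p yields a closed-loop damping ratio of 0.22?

K_p = 38

Closed-loop characteristic equation: s² + 2.6s + K_p·0.92 = 0.
So ω_n = √(0.92K_p) and 2ζω_n = 2.6, giving ζ = 2.6/(2√(0.92K_p)).
Setting ζ = 0.22: √(0.92K_p) = 2.6/(2·0.22) = 5.909, so K_p = 34.92/0.92 = 38.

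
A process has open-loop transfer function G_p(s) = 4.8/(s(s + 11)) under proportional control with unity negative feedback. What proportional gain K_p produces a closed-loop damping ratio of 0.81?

K_p = 9.61

Closed-loop characteristic equation: s² + 11s + K_p·4.8 = 0.
So ω_n = √(4.8K_p) and 2ζω_n = 11, giving ζ = 11/(2√(4.8K_p)).
Setting ζ = 0.81: √(4.8K_p) = 11/(2·0.81) = 6.79, so K_p = 46.11/4.8 = 9.61.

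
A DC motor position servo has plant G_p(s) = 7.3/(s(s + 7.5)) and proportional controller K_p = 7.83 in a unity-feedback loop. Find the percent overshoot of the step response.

The closed-loop denominator s² + 7.5s + 57.16 gives ω_n = √57.16 = 7.56 and ζ = 7.5/(2ω_n) = 0.496.
%OS = 100·exp(−πζ/√(1−ζ²)) = 100·exp(−π·0.496/√0.754) = 16.6%.

16.6%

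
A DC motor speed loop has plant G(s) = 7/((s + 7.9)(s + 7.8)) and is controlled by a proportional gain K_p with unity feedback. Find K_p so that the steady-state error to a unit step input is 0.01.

Steady-state error for a unit step on this type-0 loop is 1/(1 + K_p·G(0)).
G(0) = 0.1136. Require 1/(1 + K_p·0.1136) = 0.01, so 1 + 0.1136·K_p = 100.
K_p = (100 − 1)/0.1136 = 871.

K_p = 871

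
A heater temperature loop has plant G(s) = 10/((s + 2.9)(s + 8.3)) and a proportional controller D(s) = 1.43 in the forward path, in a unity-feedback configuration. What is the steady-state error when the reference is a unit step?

0.627

The loop is type 0. Static position error constant K_pos = D(0)·G(0) = 1.43·0.4155 = 0.5941.
Steady-state error to a unit step: e_ss = 1/(1+K_pos) = 1/1.594 = 0.627.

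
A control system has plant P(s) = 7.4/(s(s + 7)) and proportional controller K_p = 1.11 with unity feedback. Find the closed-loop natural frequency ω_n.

1 + K_p·P(s) = 0 gives s² + 7s + 8.214 = 0.
So ω_n² = 8.214 ⇒ ω_n = 2.866 rad/s, and ζ = 7/(2ω_n) = 1.22.

ω_n = 2.87 rad/s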